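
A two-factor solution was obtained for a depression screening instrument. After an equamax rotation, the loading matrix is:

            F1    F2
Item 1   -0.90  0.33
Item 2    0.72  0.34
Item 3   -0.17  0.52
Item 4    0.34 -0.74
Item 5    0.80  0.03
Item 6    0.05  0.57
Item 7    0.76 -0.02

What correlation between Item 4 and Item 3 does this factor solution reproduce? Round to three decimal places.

-0.443

r̂ = Σ λ_i·λ_j across factors = (0.34)(-0.17) + (-0.74)(0.52)
  = -0.0578 -0.3848 = -0.4426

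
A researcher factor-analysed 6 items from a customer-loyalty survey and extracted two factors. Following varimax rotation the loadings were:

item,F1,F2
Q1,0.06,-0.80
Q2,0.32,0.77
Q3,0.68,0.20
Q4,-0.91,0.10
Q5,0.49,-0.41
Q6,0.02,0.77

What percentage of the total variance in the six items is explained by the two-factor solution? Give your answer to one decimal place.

SS loadings by factor: 1.6370, 2.0439; total = 3.6809.
Total variance with 6 standardized items is 6, so the solution explains 3.6809/6 = 0.6135 = 61.35%.

61.3%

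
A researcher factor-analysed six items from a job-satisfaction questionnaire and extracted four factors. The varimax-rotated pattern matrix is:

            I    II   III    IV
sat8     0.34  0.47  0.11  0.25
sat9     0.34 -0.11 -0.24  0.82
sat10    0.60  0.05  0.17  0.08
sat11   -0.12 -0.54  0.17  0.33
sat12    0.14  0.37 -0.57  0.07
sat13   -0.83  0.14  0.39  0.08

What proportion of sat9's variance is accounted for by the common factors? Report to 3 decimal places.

0.858

h² = 0.34² + (-0.11)² + (-0.24)² + 0.82² = 0.1156 + 0.0121 + 0.0576 + 0.6724 = 0.8577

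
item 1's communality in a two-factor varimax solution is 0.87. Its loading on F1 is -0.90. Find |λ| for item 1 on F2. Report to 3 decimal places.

Under orthogonal rotation h² = Σλ², so λ_F2² = h² − (0.8100) = 0.87 − 0.8100 = 0.0600.
|λ| = √0.0600 = 0.2449.

0.245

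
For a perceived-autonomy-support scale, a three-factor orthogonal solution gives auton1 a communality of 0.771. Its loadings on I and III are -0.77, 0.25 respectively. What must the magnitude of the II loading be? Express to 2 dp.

0.34

Under orthogonal rotation h² = Σλ², so λ_II² = h² − (0.6554) = 0.771 − 0.6554 = 0.1156.
|λ| = √0.1156 = 0.3400.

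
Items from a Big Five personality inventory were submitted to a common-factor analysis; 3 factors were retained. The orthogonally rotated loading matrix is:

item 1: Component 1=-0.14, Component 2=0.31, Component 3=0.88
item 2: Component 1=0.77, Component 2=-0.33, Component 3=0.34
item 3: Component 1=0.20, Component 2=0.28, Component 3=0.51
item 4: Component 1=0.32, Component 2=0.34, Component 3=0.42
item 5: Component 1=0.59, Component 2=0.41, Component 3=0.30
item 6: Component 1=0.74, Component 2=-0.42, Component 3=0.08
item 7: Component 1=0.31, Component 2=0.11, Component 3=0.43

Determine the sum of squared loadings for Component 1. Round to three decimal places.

SS loadings for Component 1 = (-0.14)² + 0.77² + 0.20² + 0.32² + 0.59² + 0.74² + 0.31² = 0.0196 + 0.5929 + 0.0400 + 0.1024 + 0.3481 + 0.5476 + 0.0961 = 1.7467

1.747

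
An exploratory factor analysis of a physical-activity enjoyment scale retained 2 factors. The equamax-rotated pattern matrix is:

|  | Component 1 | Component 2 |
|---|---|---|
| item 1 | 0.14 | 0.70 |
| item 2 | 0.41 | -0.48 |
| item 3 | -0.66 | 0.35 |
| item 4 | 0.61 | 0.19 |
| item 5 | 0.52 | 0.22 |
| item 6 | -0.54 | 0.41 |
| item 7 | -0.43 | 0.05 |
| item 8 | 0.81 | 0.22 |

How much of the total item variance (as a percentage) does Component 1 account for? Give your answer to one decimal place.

SS loadings for Component 1 = 0.14² + 0.41² + (-0.66)² + 0.61² + 0.52² + (-0.54)² + (-0.43)² + 0.81² = 2.3984
With 8 standardized items, total variance = 8. Proportion = 2.3984/8 = 0.2998 → 29.98%.

30.0%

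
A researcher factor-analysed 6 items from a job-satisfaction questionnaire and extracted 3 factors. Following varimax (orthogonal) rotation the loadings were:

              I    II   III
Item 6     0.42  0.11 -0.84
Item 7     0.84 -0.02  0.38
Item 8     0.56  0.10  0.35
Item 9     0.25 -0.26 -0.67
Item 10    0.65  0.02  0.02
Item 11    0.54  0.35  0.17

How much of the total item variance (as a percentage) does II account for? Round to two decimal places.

3.55%

SS loadings for II = 0.11² + (-0.02)² + 0.10² + (-0.26)² + 0.02² + 0.35² = 0.2130
With 6 standardized items, total variance = 6. Proportion = 0.2130/6 = 0.0355 → 3.55%.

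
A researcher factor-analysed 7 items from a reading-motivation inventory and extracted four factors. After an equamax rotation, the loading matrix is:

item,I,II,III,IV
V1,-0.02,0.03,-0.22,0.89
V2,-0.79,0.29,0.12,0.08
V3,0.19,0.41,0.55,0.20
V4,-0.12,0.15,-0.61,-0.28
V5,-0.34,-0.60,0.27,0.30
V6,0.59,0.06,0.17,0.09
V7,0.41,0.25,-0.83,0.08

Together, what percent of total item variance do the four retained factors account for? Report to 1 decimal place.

65.1%

Communalities: 0.8418, 0.7290, 0.5467, 0.4874, 0.6385, 0.3887, 0.9259; Σh² = 4.5580.
Total variance with 7 standardized items is 7, so the solution explains 4.5580/7 = 0.6511 = 65.11%.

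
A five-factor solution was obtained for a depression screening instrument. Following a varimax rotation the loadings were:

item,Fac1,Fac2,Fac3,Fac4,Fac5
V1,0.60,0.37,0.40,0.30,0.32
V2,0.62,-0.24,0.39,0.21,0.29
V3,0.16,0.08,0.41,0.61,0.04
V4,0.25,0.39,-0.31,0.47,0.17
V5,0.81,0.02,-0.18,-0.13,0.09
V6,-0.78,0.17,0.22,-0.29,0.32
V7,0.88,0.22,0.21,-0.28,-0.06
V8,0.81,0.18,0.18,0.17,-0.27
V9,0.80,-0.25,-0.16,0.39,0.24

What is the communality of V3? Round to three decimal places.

0.574

h² = 0.16² + 0.08² + 0.41² + 0.61² + 0.04² = 0.0256 + 0.0064 + 0.1681 + 0.3721 + 0.0016 = 0.5738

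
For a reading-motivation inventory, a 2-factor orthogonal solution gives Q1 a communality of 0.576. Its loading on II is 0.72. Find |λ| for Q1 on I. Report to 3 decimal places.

0.240

Under orthogonal rotation h² = Σλ², so λ_I² = h² − (0.5184) = 0.576 − 0.5184 = 0.0576.
|λ| = √0.0576 = 0.2400.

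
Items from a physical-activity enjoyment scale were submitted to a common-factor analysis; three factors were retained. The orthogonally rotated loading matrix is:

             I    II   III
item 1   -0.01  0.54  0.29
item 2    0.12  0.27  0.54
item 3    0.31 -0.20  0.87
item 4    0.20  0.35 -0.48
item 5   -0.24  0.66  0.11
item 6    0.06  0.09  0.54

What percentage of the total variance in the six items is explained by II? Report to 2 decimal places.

16.18%

SS loadings for II = 0.54² + 0.27² + (-0.20)² + 0.35² + 0.66² + 0.09² = 0.9707
With 6 standardized items, total variance = 6. Proportion = 0.9707/6 = 0.1618 → 16.18%.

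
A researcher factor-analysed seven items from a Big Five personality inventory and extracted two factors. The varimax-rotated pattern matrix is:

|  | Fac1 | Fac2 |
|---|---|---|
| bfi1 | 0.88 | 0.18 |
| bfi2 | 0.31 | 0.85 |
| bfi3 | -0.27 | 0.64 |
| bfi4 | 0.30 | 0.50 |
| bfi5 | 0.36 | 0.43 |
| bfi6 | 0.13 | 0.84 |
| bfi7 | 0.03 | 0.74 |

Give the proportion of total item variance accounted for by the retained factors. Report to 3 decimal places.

0.576

SS loadings by factor: 1.1808, 2.8526; total = 4.0334.
Total variance with 7 standardized items is 7, so the solution explains 4.0334/7 = 0.5762.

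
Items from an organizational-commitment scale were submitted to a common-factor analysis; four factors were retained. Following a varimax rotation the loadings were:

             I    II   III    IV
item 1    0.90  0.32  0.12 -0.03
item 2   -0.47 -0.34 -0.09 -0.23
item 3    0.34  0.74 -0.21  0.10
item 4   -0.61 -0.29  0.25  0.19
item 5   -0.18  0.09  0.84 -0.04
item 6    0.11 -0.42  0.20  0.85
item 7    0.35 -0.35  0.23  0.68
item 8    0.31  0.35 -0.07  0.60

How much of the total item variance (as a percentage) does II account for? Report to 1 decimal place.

16.0%

SS loadings for II = 0.32² + (-0.34)² + 0.74² + (-0.29)² + 0.09² + (-0.42)² + (-0.35)² + 0.35² = 1.2792
With 8 standardized items, total variance = 8. Proportion = 1.2792/8 = 0.1599 → 15.99%.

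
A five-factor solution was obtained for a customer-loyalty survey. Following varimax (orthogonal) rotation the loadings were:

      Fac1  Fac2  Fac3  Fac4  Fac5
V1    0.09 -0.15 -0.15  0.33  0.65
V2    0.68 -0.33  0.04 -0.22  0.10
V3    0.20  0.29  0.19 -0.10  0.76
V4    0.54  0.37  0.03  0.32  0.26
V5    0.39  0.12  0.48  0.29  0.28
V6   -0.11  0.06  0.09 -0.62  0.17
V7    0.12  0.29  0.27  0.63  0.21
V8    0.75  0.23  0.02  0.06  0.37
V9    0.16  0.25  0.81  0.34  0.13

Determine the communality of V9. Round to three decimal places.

0.877

h² = 0.16² + 0.25² + 0.81² + 0.34² + 0.13² = 0.0256 + 0.0625 + 0.6561 + 0.1156 + 0.0169 = 0.8767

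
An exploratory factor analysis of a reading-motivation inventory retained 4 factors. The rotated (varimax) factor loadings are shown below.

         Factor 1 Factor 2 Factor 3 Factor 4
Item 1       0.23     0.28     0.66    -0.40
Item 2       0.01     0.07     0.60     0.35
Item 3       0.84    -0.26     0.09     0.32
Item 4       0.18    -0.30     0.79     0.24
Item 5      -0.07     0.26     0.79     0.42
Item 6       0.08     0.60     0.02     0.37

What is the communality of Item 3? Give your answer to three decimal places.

h² = 0.84² + (-0.26)² + 0.09² + 0.32² = 0.7056 + 0.0676 + 0.0081 + 0.1024 = 0.8837

0.884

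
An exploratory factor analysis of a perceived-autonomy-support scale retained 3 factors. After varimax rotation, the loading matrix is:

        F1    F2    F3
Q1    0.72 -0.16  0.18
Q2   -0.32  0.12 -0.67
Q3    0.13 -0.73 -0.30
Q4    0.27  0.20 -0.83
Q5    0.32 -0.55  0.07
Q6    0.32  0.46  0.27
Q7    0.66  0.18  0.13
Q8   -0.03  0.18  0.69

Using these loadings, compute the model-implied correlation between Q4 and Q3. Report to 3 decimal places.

0.138

r̂ = Σ λ_i·λ_j across factors = (0.27)(0.13) + (0.20)(-0.73) + (-0.83)(-0.30)
  = +0.0351 -0.1460 +0.2490 = 0.1381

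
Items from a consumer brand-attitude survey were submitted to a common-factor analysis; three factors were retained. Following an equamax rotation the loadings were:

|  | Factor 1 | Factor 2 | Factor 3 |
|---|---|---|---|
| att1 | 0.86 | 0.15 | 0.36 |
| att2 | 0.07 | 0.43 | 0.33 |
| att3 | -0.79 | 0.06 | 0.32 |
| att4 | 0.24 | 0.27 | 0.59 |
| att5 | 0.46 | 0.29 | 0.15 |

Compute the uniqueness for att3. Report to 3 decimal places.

0.270

h² = (-0.79)² + 0.06² + 0.32² = 0.6241 + 0.0036 + 0.1024 = 0.7301
Uniqueness u² = 1 − h² = 1 − 0.7301 = 0.2699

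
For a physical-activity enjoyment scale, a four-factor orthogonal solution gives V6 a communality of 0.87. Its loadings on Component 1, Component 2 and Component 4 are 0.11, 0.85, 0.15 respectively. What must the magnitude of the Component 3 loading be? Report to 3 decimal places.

Under orthogonal rotation h² = Σλ², so λ_Component 3² = h² − (0.7571) = 0.87 − 0.7571 = 0.1129.
|λ| = √0.1129 = 0.3360.

0.336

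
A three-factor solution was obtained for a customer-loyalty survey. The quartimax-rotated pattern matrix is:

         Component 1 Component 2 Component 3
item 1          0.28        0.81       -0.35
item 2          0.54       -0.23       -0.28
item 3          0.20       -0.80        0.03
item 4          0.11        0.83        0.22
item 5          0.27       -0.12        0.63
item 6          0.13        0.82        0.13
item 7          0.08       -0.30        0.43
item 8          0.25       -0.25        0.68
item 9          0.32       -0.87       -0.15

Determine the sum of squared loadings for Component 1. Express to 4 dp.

0.6832

SS loadings for Component 1 = 0.28² + 0.54² + 0.20² + 0.11² + 0.27² + 0.13² + 0.08² + 0.25² + 0.32² = 0.0784 + 0.2916 + 0.0400 + 0.0121 + 0.0729 + 0.0169 + 0.0064 + 0.0625 + 0.1024 = 0.6832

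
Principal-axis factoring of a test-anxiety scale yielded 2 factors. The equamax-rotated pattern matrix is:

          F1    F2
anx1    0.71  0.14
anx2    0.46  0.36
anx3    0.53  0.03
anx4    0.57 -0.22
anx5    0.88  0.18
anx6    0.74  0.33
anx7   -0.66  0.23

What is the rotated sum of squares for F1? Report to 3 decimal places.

SS loadings for F1 = 0.71² + 0.46² + 0.53² + 0.57² + 0.88² + 0.74² + (-0.66)² = 0.5041 + 0.2116 + 0.2809 + 0.3249 + 0.7744 + 0.5476 + 0.4356 = 3.0791

3.079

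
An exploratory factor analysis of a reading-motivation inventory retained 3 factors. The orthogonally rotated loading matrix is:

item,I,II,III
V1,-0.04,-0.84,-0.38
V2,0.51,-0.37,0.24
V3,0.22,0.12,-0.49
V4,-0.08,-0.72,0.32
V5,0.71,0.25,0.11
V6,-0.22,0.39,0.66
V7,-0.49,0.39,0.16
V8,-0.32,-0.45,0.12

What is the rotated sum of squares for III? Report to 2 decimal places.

SS loadings for III = (-0.38)² + 0.24² + (-0.49)² + 0.32² + 0.11² + 0.66² + 0.16² + 0.12² = 0.1444 + 0.0576 + 0.2401 + 0.1024 + 0.0121 + 0.4356 + 0.0256 + 0.0144 = 1.0322

1.03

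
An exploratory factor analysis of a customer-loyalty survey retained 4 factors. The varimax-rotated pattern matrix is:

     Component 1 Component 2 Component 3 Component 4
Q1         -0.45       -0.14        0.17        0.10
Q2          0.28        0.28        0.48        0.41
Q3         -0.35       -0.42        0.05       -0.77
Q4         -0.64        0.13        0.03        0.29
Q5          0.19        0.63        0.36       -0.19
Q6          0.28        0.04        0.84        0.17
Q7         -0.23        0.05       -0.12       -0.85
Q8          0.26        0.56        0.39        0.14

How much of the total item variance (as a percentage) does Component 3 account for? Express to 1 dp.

SS loadings for Component 3 = 0.17² + 0.48² + 0.05² + 0.03² + 0.36² + 0.84² + (-0.12)² + 0.39² = 1.2644
With 8 standardized items, total variance = 8. Proportion = 1.2644/8 = 0.1580 → 15.80%.

15.8%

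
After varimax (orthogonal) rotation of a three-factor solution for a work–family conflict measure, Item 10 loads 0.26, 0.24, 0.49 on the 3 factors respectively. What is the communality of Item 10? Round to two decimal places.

0.37

h² = 0.26² + 0.24² + 0.49² = 0.0676 + 0.0576 + 0.2401 = 0.3653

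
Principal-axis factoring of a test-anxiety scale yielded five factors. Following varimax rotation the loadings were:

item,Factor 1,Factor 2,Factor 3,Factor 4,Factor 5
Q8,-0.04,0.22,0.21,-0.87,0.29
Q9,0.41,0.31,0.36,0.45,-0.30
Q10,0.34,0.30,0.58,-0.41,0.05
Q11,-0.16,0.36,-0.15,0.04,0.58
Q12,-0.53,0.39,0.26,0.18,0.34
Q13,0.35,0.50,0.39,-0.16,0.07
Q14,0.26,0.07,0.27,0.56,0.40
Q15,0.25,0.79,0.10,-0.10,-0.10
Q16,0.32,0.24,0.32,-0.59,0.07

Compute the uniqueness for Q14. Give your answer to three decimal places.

0.381

h² = 0.26² + 0.07² + 0.27² + 0.56² + 0.40² = 0.0676 + 0.0049 + 0.0729 + 0.3136 + 0.1600 = 0.6190
Uniqueness u² = 1 − h² = 1 − 0.6190 = 0.3810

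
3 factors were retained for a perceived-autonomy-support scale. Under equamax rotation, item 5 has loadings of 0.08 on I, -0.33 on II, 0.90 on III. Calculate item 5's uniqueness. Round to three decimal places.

h² = 0.08² + (-0.33)² + 0.90² = 0.0064 + 0.1089 + 0.8100 = 0.9253
Uniqueness u² = 1 − h² = 1 − 0.9253 = 0.0747

0.075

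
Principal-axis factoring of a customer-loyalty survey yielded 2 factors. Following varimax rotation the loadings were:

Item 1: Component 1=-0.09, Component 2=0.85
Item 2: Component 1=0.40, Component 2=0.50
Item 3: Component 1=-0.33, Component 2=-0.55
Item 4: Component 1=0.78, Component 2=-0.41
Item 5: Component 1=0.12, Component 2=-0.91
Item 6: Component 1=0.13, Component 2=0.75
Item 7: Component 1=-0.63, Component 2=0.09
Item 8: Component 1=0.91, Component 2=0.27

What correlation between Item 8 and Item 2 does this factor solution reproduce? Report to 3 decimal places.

0.499

r̂ = Σ λ_i·λ_j across factors = (0.91)(0.40) + (0.27)(0.50)
  = +0.3640 +0.1350 = 0.4990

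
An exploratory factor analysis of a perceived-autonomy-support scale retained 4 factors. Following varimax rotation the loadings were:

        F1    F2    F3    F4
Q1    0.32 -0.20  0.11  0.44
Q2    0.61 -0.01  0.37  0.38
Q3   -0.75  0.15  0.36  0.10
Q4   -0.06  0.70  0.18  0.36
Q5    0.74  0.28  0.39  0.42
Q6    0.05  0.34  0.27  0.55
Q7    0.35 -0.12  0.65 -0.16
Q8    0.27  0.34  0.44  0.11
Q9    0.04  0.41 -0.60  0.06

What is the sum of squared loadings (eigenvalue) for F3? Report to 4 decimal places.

1.5121

SS loadings for F3 = 0.11² + 0.37² + 0.36² + 0.18² + 0.39² + 0.27² + 0.65² + 0.44² + (-0.60)² = 0.0121 + 0.1369 + 0.1296 + 0.0324 + 0.1521 + 0.0729 + 0.4225 + 0.1936 + 0.3600 = 1.5121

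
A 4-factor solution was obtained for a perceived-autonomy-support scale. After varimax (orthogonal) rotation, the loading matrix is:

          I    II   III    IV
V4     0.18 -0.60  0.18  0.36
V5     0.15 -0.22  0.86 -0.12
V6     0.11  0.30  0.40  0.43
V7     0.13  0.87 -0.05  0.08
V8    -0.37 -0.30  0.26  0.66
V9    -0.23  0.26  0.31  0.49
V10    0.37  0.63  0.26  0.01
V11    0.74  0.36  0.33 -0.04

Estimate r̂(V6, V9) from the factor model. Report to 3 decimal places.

r̂ = Σ λ_i·λ_j across factors = (0.11)(-0.23) + (0.30)(0.26) + (0.40)(0.31) + (0.43)(0.49)
  = -0.0253 +0.0780 +0.1240 +0.2107 = 0.3874

0.387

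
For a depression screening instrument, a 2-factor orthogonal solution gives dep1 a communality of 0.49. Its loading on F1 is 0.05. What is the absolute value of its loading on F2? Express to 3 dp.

Under orthogonal rotation h² = Σλ², so λ_F2² = h² − (0.0025) = 0.49 − 0.0025 = 0.4875.
|λ| = √0.4875 = 0.6982.

0.698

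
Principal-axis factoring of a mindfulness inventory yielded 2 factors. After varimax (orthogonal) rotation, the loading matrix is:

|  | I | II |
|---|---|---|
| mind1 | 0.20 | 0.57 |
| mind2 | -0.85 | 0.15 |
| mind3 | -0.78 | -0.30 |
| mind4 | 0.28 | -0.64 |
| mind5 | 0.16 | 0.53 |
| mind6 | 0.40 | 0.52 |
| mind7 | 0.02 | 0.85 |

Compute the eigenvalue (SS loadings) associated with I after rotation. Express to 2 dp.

1.64

SS loadings for I = 0.20² + (-0.85)² + (-0.78)² + 0.28² + 0.16² + 0.40² + 0.02² = 0.0400 + 0.7225 + 0.6084 + 0.0784 + 0.0256 + 0.1600 + 0.0004 = 1.6353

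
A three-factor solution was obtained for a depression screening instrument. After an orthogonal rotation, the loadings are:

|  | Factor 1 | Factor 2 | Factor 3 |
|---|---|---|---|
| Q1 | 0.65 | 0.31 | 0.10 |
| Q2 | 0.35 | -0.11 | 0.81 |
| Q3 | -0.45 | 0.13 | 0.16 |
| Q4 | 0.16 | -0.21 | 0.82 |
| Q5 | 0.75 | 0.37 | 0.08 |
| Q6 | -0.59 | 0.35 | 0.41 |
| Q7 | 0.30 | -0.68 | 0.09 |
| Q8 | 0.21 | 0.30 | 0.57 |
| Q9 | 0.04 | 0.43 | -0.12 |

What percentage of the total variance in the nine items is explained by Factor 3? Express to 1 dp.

SS loadings for Factor 3 = 0.10² + 0.81² + 0.16² + 0.82² + 0.08² + 0.41² + 0.09² + 0.57² + (-0.12)² = 1.8860
With 9 standardized items, total variance = 9. Proportion = 1.8860/9 = 0.2096 → 20.96%.

21.0%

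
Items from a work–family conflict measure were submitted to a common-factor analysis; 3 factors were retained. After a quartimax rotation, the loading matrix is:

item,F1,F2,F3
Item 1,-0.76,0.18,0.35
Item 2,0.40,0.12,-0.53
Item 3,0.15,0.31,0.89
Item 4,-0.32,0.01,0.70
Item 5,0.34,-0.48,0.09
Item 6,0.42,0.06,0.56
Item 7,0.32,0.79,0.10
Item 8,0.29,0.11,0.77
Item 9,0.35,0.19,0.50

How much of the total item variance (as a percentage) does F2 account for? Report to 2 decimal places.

11.66%

SS loadings for F2 = 0.18² + 0.12² + 0.31² + 0.01² + (-0.48)² + 0.06² + 0.79² + 0.11² + 0.19² = 1.0493
With 9 standardized items, total variance = 9. Proportion = 1.0493/9 = 0.1166 → 11.66%.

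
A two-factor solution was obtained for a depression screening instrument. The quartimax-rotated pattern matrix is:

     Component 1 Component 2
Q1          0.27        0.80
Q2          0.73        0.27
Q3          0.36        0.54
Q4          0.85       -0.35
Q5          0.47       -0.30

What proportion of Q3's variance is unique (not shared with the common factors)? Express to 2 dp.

h² = 0.36² + 0.54² = 0.1296 + 0.2916 = 0.4212
Uniqueness u² = 1 − h² = 1 − 0.4212 = 0.5788

0.58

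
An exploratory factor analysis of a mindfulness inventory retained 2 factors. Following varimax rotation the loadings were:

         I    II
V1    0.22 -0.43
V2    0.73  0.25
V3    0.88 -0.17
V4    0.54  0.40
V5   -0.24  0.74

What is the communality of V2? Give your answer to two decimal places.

0.60

h² = 0.73² + 0.25² = 0.5329 + 0.0625 = 0.5954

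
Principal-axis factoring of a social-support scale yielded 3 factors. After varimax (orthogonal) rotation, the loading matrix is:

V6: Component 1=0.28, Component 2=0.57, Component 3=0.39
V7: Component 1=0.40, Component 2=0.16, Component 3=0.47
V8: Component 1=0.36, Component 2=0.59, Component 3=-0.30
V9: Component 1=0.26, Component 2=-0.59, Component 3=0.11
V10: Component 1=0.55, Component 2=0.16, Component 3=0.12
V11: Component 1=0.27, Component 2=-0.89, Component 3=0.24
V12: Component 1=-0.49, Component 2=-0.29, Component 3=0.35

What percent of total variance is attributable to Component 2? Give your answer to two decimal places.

27.84%

SS loadings for Component 2 = 0.57² + 0.16² + 0.59² + (-0.59)² + 0.16² + (-0.89)² + (-0.29)² = 1.9485
With 7 standardized items, total variance = 7. Proportion = 1.9485/7 = 0.2784 → 27.84%.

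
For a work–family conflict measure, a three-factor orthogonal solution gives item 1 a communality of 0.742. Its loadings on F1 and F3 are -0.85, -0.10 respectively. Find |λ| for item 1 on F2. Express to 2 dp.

Under orthogonal rotation h² = Σλ², so λ_F2² = h² − (0.7325) = 0.742 − 0.7325 = 0.0095.
|λ| = √0.0095 = 0.0975.

0.10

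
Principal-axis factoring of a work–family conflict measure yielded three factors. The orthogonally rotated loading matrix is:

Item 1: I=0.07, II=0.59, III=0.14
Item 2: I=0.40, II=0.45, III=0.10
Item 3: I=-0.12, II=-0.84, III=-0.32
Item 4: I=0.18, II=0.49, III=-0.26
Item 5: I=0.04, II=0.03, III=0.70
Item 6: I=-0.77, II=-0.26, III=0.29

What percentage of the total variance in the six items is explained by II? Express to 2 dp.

SS loadings for II = 0.59² + 0.45² + (-0.84)² + 0.49² + 0.03² + (-0.26)² = 1.5648
With 6 standardized items, total variance = 6. Proportion = 1.5648/6 = 0.2608 → 26.08%.

26.08%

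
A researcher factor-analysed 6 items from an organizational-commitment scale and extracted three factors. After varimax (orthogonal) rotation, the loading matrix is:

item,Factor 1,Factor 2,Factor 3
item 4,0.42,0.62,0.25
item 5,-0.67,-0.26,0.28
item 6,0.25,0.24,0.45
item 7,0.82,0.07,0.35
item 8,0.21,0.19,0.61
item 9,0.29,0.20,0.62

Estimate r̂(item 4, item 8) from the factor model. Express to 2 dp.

r̂ = Σ λ_i·λ_j across factors = (0.42)(0.21) + (0.62)(0.19) + (0.25)(0.61)
  = +0.0882 +0.1178 +0.1525 = 0.3585

0.36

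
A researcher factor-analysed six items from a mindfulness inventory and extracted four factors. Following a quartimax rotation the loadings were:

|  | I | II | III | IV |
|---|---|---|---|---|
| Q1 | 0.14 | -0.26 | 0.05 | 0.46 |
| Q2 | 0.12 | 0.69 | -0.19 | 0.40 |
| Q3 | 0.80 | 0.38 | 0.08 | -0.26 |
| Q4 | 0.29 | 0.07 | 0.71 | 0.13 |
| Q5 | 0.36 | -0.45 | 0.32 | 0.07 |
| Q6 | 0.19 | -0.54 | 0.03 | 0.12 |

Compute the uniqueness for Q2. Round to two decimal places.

h² = 0.12² + 0.69² + (-0.19)² + 0.40² = 0.0144 + 0.4761 + 0.0361 + 0.1600 = 0.6866
Uniqueness u² = 1 − h² = 1 − 0.6866 = 0.3134

0.31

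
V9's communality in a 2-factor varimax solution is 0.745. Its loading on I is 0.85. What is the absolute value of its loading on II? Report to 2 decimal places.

Under orthogonal rotation h² = Σλ², so λ_II² = h² − (0.7225) = 0.745 − 0.7225 = 0.0225.
|λ| = √0.0225 = 0.1500.

0.15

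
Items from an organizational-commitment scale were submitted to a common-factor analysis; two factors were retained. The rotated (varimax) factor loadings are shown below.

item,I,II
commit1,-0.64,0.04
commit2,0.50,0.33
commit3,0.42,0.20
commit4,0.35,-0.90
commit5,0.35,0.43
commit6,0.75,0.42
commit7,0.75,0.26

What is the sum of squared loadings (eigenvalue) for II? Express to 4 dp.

1.3894

SS loadings for II = 0.04² + 0.33² + 0.20² + (-0.90)² + 0.43² + 0.42² + 0.26² = 0.0016 + 0.1089 + 0.0400 + 0.8100 + 0.1849 + 0.1764 + 0.0676 = 1.3894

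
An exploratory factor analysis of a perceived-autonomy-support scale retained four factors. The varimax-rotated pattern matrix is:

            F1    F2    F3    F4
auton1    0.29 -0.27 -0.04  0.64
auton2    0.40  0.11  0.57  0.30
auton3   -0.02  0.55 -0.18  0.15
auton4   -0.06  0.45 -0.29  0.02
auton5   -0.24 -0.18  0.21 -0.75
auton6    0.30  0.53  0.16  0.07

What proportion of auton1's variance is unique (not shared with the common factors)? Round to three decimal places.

h² = 0.29² + (-0.27)² + (-0.04)² + 0.64² = 0.0841 + 0.0729 + 0.0016 + 0.4096 = 0.5682
Uniqueness u² = 1 − h² = 1 − 0.5682 = 0.4318

0.432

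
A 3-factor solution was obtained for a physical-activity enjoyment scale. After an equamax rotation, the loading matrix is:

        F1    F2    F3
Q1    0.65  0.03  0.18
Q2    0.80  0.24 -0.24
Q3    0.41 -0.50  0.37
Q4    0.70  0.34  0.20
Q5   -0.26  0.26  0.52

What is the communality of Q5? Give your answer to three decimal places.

0.406

h² = (-0.26)² + 0.26² + 0.52² = 0.0676 + 0.0676 + 0.2704 = 0.4056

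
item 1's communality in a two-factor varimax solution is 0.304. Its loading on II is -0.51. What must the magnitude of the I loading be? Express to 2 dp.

0.21

Under orthogonal rotation h² = Σλ², so λ_I² = h² − (0.2601) = 0.304 − 0.2601 = 0.0439.
|λ| = √0.0439 = 0.2095.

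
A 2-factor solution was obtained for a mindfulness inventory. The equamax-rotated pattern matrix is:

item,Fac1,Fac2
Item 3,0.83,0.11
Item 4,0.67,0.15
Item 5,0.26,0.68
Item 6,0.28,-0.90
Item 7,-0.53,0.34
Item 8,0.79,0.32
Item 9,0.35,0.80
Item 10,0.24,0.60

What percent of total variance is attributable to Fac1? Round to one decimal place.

29.6%

SS loadings for Fac1 = 0.83² + 0.67² + 0.26² + 0.28² + (-0.53)² + 0.79² + 0.35² + 0.24² = 2.3689
With 8 standardized items, total variance = 8. Proportion = 2.3689/8 = 0.2961 → 29.61%.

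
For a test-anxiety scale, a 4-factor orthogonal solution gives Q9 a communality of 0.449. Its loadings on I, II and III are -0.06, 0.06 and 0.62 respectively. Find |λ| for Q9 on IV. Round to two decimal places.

Under orthogonal rotation h² = Σλ², so λ_IV² = h² − (0.3916) = 0.449 − 0.3916 = 0.0574.
|λ| = √0.0574 = 0.2396.

0.24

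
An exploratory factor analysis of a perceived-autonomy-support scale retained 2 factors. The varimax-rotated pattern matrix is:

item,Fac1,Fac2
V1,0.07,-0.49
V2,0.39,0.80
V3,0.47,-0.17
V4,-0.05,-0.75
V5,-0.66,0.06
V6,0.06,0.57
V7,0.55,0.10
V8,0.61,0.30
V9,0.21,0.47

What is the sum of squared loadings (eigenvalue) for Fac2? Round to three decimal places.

SS loadings for Fac2 = (-0.49)² + 0.80² + (-0.17)² + (-0.75)² + 0.06² + 0.57² + 0.10² + 0.30² + 0.47² = 0.2401 + 0.6400 + 0.0289 + 0.5625 + 0.0036 + 0.3249 + 0.0100 + 0.0900 + 0.2209 = 2.1209

2.121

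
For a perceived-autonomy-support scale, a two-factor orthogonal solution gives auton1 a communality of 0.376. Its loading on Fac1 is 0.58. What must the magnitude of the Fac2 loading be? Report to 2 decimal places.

0.20

Under orthogonal rotation h² = Σλ², so λ_Fac2² = h² − (0.3364) = 0.376 − 0.3364 = 0.0396.
|λ| = √0.0396 = 0.1990.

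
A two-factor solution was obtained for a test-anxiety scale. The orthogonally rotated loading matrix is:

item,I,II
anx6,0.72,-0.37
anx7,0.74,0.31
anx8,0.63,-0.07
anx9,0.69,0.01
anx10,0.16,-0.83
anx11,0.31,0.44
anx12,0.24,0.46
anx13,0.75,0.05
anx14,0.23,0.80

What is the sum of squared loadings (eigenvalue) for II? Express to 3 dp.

SS loadings for II = (-0.37)² + 0.31² + (-0.07)² + 0.01² + (-0.83)² + 0.44² + 0.46² + 0.05² + 0.80² = 0.1369 + 0.0961 + 0.0049 + 0.0001 + 0.6889 + 0.1936 + 0.2116 + 0.0025 + 0.6400 = 1.9746

1.975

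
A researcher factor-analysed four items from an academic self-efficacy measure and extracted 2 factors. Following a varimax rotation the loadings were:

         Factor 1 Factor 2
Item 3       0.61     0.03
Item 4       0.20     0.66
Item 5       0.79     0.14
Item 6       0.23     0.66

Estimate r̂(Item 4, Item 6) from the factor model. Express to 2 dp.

0.48

r̂ = Σ λ_i·λ_j across factors = (0.20)(0.23) + (0.66)(0.66)
  = +0.0460 +0.4356 = 0.4816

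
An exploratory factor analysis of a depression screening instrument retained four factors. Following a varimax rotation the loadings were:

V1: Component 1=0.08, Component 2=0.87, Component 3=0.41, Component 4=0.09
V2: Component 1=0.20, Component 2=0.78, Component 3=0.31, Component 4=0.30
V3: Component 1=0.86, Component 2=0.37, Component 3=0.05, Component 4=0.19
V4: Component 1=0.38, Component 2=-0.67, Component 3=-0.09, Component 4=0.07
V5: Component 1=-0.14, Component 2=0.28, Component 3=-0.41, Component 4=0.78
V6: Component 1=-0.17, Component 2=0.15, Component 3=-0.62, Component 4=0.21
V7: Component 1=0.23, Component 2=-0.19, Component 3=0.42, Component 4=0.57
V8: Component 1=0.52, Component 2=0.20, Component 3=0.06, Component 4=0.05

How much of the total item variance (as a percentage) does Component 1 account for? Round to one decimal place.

16.3%

SS loadings for Component 1 = 0.08² + 0.20² + 0.86² + 0.38² + (-0.14)² + (-0.17)² + 0.23² + 0.52² = 1.3022
With 8 standardized items, total variance = 8. Proportion = 1.3022/8 = 0.1628 → 16.28%.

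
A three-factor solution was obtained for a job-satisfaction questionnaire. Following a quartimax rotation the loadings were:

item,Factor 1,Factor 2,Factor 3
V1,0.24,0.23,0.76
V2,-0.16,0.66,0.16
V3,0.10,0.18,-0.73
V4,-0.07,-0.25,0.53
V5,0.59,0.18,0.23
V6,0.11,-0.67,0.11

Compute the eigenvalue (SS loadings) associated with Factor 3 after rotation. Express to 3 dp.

SS loadings for Factor 3 = 0.76² + 0.16² + (-0.73)² + 0.53² + 0.23² + 0.11² = 0.5776 + 0.0256 + 0.5329 + 0.2809 + 0.0529 + 0.0121 = 1.4820

1.482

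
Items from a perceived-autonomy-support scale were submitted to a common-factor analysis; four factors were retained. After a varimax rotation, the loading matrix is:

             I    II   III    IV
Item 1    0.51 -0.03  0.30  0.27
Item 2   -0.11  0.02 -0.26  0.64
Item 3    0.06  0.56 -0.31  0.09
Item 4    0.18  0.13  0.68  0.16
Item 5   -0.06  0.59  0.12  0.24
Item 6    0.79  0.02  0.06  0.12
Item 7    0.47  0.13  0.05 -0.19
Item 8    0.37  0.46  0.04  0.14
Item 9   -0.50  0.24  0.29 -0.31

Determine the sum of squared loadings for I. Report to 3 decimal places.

SS loadings for I = 0.51² + (-0.11)² + 0.06² + 0.18² + (-0.06)² + 0.79² + 0.47² + 0.37² + (-0.50)² = 0.2601 + 0.0121 + 0.0036 + 0.0324 + 0.0036 + 0.6241 + 0.2209 + 0.1369 + 0.2500 = 1.5437

1.544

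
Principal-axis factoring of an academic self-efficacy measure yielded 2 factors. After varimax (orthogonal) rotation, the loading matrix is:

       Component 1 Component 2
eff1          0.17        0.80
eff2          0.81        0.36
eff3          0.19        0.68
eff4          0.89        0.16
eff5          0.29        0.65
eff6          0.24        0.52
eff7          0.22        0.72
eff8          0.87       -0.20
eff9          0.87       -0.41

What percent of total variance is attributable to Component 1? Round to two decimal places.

SS loadings for Component 1 = 0.17² + 0.81² + 0.19² + 0.89² + 0.29² + 0.24² + 0.22² + 0.87² + 0.87² = 3.2171
With 9 standardized items, total variance = 9. Proportion = 3.2171/9 = 0.3575 → 35.75%.

35.75%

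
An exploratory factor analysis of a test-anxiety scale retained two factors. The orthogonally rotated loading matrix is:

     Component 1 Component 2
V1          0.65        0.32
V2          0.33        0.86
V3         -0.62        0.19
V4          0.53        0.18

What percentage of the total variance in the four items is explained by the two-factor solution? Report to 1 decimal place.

52.7%

Communalities: 0.5249, 0.8485, 0.4205, 0.3133; Σh² = 2.1072.
Total variance with 4 standardized items is 4, so the solution explains 2.1072/4 = 0.5268 = 52.68%.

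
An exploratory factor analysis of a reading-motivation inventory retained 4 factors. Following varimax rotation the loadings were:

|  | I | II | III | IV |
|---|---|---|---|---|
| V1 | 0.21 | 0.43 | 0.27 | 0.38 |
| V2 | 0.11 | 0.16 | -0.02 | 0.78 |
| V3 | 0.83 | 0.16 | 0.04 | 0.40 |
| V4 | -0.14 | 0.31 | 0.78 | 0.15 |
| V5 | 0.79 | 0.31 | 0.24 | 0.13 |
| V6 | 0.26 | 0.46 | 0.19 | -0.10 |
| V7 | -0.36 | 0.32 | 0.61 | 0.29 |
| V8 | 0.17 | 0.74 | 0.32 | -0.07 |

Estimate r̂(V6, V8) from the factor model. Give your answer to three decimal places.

0.452

r̂ = Σ λ_i·λ_j across factors = (0.26)(0.17) + (0.46)(0.74) + (0.19)(0.32) + (-0.10)(-0.07)
  = +0.0442 +0.3404 +0.0608 +0.0070 = 0.4524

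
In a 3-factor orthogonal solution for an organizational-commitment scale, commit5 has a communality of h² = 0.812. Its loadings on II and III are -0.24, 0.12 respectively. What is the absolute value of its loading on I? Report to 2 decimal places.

0.86

Under orthogonal rotation h² = Σλ², so λ_I² = h² − (0.0720) = 0.812 − 0.0720 = 0.7400.
|λ| = √0.7400 = 0.8602.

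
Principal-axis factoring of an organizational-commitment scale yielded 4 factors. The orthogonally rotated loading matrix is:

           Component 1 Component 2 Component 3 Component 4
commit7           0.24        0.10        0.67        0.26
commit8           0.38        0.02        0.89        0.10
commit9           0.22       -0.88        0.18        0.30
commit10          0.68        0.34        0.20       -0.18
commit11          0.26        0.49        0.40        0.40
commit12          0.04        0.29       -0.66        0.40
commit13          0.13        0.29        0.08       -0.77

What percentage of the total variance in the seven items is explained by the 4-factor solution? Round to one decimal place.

73.4%

Communalities: 0.5841, 0.9469, 0.9452, 0.6504, 0.6277, 0.6813, 0.7003; Σh² = 5.1359.
Total variance with 7 standardized items is 7, so the solution explains 5.1359/7 = 0.7337 = 73.37%.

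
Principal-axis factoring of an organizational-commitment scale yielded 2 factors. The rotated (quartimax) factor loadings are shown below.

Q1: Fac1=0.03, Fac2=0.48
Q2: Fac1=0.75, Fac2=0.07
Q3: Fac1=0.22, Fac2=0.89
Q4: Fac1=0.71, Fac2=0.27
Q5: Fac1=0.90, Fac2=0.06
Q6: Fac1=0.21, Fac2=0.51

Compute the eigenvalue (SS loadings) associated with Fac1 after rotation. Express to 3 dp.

SS loadings for Fac1 = 0.03² + 0.75² + 0.22² + 0.71² + 0.90² + 0.21² = 0.0009 + 0.5625 + 0.0484 + 0.5041 + 0.8100 + 0.0441 = 1.9700

1.970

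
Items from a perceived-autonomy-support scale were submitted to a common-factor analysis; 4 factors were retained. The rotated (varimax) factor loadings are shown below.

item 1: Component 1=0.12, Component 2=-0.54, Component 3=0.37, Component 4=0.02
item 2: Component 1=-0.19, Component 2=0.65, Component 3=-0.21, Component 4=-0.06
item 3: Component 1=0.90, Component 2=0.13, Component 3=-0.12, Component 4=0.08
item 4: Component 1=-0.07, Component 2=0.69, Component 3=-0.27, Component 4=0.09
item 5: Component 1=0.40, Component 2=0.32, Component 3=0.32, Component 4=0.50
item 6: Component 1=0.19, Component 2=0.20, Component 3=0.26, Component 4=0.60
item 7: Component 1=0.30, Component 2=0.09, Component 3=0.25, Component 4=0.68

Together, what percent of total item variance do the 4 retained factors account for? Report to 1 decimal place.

58.6%

SS loadings by factor: 1.1515, 1.3576, 0.5008, 1.0909; total = 4.1008.
Total variance with 7 standardized items is 7, so the solution explains 4.1008/7 = 0.5858 = 58.58%.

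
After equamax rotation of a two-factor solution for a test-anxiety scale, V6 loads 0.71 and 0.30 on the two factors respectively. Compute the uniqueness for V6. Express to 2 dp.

0.41

h² = 0.71² + 0.30² = 0.5041 + 0.0900 = 0.5941
Uniqueness u² = 1 − h² = 1 − 0.5941 = 0.4059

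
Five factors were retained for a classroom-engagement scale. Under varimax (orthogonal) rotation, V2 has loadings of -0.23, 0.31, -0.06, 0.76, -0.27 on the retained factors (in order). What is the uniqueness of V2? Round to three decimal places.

0.197

h² = (-0.23)² + 0.31² + (-0.06)² + 0.76² + (-0.27)² = 0.0529 + 0.0961 + 0.0036 + 0.5776 + 0.0729 = 0.8031
Uniqueness u² = 1 − h² = 1 − 0.8031 = 0.1969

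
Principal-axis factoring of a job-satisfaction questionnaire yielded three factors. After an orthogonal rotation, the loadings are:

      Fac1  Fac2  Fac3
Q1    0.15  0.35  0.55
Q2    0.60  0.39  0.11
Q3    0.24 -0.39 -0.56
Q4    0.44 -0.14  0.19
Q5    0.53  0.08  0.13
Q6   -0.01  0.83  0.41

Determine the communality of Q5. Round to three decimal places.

h² = 0.53² + 0.08² + 0.13² = 0.2809 + 0.0064 + 0.0169 = 0.3042

0.304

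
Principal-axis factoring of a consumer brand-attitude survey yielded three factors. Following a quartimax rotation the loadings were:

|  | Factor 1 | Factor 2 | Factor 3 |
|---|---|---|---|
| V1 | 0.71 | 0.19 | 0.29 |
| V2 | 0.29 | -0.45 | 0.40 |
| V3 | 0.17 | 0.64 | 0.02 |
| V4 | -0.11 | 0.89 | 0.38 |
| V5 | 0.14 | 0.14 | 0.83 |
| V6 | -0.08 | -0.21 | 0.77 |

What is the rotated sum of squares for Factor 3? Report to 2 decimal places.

1.67

SS loadings for Factor 3 = 0.29² + 0.40² + 0.02² + 0.38² + 0.83² + 0.77² = 0.0841 + 0.1600 + 0.0004 + 0.1444 + 0.6889 + 0.5929 = 1.6707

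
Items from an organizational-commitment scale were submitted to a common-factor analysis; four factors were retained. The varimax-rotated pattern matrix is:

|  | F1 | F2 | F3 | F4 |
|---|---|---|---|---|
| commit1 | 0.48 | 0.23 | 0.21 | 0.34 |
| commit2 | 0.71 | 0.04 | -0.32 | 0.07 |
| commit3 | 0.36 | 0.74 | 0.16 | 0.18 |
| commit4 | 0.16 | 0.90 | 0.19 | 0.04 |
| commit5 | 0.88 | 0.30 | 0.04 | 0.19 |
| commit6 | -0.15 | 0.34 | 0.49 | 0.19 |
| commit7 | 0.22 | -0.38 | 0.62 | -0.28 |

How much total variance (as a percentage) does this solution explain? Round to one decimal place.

SS loadings by factor: 1.7350, 1.7621, 0.8343, 0.3051; total = 4.6365.
Total variance with 7 standardized items is 7, so the solution explains 4.6365/7 = 0.6624 = 66.24%.

66.2%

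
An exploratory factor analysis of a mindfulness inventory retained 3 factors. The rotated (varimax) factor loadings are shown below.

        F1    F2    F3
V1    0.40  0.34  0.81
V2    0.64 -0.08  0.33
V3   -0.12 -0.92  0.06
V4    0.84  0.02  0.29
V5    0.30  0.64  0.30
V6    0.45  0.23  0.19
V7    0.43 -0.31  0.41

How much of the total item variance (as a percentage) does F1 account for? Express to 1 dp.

25.2%

SS loadings for F1 = 0.40² + 0.64² + (-0.12)² + 0.84² + 0.30² + 0.45² + 0.43² = 1.7670
With 7 standardized items, total variance = 7. Proportion = 1.7670/7 = 0.2524 → 25.24%.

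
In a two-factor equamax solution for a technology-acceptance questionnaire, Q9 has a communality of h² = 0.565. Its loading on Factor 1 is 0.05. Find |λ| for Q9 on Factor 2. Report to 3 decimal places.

Under orthogonal rotation h² = Σλ², so λ_Factor 2² = h² − (0.0025) = 0.565 − 0.0025 = 0.5625.
|λ| = √0.5625 = 0.7500.

0.750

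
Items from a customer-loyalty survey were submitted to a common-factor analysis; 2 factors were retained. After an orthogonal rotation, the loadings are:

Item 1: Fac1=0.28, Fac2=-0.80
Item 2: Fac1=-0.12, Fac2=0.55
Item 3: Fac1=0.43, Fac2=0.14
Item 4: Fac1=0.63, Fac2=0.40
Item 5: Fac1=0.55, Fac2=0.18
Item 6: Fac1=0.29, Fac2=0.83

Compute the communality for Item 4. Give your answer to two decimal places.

0.56

h² = 0.63² + 0.40² = 0.3969 + 0.1600 = 0.5569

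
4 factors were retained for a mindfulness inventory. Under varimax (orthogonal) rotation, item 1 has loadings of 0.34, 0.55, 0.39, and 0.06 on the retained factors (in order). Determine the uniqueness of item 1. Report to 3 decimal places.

0.426

h² = 0.34² + 0.55² + 0.39² + 0.06² = 0.1156 + 0.3025 + 0.1521 + 0.0036 = 0.5738
Uniqueness u² = 1 − h² = 1 − 0.5738 = 0.4262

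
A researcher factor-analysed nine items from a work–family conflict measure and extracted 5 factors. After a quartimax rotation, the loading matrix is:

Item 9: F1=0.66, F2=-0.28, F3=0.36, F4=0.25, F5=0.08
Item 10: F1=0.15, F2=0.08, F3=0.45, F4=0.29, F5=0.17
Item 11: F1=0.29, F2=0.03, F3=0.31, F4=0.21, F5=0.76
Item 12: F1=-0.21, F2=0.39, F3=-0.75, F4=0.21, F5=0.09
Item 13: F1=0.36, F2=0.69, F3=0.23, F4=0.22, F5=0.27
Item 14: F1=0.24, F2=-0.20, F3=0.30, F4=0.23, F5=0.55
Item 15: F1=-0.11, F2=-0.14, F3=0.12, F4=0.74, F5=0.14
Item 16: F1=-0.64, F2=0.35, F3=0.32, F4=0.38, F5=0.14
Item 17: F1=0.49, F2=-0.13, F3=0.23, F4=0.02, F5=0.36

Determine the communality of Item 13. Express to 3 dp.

h² = 0.36² + 0.69² + 0.23² + 0.22² + 0.27² = 0.1296 + 0.4761 + 0.0529 + 0.0484 + 0.0729 = 0.7799

0.780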